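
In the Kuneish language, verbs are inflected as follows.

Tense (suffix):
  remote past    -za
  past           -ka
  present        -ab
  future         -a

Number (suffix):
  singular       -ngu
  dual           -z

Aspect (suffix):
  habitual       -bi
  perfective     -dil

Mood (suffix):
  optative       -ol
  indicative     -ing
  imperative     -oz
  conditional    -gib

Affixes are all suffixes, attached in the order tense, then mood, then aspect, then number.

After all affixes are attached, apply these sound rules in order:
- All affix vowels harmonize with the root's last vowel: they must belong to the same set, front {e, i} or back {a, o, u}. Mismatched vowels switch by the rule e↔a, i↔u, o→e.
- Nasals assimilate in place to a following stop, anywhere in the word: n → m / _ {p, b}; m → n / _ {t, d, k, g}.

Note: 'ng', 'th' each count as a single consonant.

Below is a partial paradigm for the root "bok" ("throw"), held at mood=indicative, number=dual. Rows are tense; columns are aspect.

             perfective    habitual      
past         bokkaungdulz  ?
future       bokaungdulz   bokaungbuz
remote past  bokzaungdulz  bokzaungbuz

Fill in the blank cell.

Attach tense past -ka → bokka.
Attach mood indicative -ing → bokkaing.
Attach aspect habitual -bi → bokkaingbi.
Attach number dual -z → bokkaingbiz.
Apply vowel harmony: bokkaingbiz → bokkaungbuz.
Nasal assimilation: no change.

bokkaungbuz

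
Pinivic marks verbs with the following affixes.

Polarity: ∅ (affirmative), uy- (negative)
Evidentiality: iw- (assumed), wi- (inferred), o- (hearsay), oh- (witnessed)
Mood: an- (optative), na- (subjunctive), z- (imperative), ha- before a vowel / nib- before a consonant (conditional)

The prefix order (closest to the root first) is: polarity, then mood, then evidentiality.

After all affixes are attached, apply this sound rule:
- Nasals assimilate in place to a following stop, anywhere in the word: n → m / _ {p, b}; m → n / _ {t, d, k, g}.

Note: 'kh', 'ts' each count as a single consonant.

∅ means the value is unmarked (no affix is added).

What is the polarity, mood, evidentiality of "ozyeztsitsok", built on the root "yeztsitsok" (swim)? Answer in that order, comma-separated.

Segment: o-z-yeztsitsok.
polarity: ∅ → affirmative.
mood: z- → imperative.
evidentiality: o- → hearsay.

affirmative, imperative, hearsay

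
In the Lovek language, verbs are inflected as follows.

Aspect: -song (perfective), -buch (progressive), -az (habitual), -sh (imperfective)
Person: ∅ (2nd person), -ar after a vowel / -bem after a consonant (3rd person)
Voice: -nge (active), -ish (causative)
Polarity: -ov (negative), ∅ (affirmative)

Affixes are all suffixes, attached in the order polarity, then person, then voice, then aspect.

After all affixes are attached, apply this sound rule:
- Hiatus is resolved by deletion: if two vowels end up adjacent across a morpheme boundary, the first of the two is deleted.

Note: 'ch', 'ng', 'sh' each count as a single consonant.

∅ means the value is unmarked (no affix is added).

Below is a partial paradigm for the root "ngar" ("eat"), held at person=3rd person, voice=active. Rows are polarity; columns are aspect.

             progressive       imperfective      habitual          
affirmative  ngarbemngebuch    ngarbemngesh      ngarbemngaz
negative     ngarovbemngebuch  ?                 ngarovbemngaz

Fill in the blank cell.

ngarovbemngesh

Attach polarity negative -ov → ngarov.
Attach person 3rd person -bem (after consonant 'v') → ngarovbem.
Attach voice active -nge → ngarovbemnge.
Attach aspect imperfective -sh → ngarovbemngesh.
Vowel deletion: no change.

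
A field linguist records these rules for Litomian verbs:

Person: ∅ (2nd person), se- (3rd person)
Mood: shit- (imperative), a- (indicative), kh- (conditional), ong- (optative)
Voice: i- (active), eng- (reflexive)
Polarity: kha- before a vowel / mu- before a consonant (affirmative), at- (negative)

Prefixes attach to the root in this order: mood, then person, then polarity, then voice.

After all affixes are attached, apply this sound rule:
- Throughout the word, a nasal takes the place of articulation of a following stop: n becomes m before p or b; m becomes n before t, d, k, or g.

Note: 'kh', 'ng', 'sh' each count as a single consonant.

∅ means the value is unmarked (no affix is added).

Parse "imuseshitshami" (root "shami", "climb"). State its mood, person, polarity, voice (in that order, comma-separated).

imperative, 3rd person, affirmative, active

Segment: i-mu-se-shit-shami.
mood: shit- → imperative.
person: se- → 3rd person.
polarity: kha/mu- → affirmative.
voice: i- → active.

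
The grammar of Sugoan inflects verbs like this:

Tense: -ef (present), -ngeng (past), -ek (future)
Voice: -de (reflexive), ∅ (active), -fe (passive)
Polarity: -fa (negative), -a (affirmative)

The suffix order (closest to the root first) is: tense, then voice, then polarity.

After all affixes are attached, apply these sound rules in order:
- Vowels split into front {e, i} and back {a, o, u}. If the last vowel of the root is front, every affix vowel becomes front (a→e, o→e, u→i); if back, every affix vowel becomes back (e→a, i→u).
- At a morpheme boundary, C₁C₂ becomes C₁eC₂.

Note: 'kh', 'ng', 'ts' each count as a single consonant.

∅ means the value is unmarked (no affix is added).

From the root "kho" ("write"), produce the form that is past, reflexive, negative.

khongangedafa

Attach tense past -ngeng → khongeng.
Attach voice reflexive -de → khongengde.
Attach polarity negative -fa → khongengdefa.
Apply vowel harmony: khongengdefa → khongangdafa.
Apply epenthesis: khongangdafa → khongangedafa.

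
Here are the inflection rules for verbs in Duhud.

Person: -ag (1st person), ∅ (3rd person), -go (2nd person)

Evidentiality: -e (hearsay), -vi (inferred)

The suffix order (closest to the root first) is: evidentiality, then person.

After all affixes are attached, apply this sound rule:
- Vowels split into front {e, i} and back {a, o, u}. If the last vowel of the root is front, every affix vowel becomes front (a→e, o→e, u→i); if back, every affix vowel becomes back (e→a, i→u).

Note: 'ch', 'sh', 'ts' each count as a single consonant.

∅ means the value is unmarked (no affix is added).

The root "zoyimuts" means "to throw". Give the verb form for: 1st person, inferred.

Attach evidentiality inferred -vi → zoyimutsvi.
Attach person 1st person -ag → zoyimutsviag.
Apply vowel harmony: zoyimutsviag → zoyimutsvuag.

zoyimutsvuag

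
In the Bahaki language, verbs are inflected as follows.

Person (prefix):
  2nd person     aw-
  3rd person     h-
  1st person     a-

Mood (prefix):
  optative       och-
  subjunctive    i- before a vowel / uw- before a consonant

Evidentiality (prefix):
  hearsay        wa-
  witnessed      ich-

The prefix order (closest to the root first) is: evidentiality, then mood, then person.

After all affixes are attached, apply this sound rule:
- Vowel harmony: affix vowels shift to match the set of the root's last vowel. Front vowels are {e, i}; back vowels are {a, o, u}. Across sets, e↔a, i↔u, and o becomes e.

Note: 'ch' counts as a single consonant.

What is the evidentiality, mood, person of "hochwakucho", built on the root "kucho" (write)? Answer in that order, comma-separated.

Segment: h-och-wa-kucho.
evidentiality: wa- → hearsay.
mood: och- → optative.
person: h- → 3rd person.

hearsay, optative, 3rd person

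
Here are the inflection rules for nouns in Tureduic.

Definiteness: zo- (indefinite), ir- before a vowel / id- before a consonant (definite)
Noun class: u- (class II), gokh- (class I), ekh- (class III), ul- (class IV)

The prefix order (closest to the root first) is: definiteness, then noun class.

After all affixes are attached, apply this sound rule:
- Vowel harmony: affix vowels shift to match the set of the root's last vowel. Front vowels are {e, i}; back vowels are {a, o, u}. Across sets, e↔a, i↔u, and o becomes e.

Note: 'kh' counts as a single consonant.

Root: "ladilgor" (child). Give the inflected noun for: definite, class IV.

uludladilgor

Attach definiteness definite id- (before consonant 'l') → idladilgor.
Attach noun class class IV ul- → ulidladilgor.
Apply vowel harmony: ulidladilgor → uludladilgor.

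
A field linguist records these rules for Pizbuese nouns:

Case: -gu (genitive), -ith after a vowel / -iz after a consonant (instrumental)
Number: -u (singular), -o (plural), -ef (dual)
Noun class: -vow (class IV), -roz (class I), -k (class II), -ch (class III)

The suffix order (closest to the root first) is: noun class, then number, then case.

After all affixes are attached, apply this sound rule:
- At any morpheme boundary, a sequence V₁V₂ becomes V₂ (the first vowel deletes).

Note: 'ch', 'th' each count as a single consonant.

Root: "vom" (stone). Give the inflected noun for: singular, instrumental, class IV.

vomvowith

Attach noun class class IV -vow → vomvow.
Attach number singular -u → vomvowu.
Attach case instrumental -ith (after vowel 'u') → vomvowuith.
Apply vowel deletion: vomvowuith → vomvowith.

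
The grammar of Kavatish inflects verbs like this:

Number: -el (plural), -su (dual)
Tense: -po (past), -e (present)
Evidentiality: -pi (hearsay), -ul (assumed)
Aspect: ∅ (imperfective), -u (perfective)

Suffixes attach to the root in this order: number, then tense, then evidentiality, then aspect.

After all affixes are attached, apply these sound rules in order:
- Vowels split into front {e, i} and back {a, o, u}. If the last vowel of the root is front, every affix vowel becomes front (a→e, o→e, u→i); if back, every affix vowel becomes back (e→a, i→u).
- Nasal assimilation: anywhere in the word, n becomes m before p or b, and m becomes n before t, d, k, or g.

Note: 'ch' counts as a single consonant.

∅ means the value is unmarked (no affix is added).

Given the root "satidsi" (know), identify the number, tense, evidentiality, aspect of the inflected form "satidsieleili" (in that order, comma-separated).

plural, present, assumed, perfective

Segment: satidsi-el-e-ul-u.
number: -el → plural.
tense: -e → present.
evidentiality: -ul → assumed.
aspect: -u → perfective.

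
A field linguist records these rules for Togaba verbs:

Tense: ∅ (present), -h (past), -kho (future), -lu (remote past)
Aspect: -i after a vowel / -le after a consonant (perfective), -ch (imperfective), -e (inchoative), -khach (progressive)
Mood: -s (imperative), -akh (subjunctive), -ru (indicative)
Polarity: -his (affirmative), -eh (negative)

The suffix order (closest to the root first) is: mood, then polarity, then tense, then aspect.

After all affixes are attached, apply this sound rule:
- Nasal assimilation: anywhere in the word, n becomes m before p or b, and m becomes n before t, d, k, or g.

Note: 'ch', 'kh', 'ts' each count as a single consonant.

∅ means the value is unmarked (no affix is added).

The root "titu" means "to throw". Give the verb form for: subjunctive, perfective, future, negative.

Attach mood subjunctive -akh → tituakh.
Attach polarity negative -eh → tituakheh.
Attach tense future -kho → tituakhehkho.
Attach aspect perfective -i (after vowel 'o') → tituakhehkhoi.
Nasal assimilation: no change.

tituakhehkhoi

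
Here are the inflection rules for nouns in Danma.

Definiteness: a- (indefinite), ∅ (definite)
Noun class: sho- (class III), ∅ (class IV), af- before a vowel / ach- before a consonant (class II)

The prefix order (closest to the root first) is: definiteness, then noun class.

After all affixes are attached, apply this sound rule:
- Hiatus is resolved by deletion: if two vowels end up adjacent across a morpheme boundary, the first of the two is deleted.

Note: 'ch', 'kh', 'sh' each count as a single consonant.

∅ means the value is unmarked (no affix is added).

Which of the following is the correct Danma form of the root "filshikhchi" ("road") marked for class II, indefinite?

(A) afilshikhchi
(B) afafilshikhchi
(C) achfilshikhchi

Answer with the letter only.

B

Attach definiteness indefinite a- → afilshikhchi.
Attach noun class class II af- (before vowel 'a') → afafilshikhchi.
Vowel deletion: no change.
So the correct form is afafilshikhchi, option (B).
(A) afilshikhchi is wrong: it uses class IV instead of class II for noun class.
(C) achfilshikhchi is wrong: it uses definite instead of indefinite for definiteness.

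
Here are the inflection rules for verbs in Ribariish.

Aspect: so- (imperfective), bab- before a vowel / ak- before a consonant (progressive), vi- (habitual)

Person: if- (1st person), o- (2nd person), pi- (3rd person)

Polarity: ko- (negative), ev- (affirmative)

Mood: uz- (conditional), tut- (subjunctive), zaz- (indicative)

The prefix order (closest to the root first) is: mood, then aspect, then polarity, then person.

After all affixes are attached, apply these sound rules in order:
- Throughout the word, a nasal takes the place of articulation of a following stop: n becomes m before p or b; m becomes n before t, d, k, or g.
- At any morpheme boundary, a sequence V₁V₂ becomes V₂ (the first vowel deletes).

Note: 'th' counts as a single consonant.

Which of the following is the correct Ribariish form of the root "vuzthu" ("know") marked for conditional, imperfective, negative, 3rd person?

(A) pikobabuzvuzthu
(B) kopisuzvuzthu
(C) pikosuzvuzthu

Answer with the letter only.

Attach mood conditional uz- → uzvuzthu.
Attach aspect imperfective so- → souzvuzthu.
Attach polarity negative ko- → kosouzvuzthu.
Attach person 3rd person pi- → pikosouzvuzthu.
Nasal assimilation: no change.
Apply vowel deletion: pikosouzvuzthu → pikosuzvuzthu.
So the correct form is pikosuzvuzthu, option (C).
(B) kopisuzvuzthu is wrong: it has the affixes in the wrong order.
(A) pikobabuzvuzthu is wrong: it uses progressive instead of imperfective for aspect.

C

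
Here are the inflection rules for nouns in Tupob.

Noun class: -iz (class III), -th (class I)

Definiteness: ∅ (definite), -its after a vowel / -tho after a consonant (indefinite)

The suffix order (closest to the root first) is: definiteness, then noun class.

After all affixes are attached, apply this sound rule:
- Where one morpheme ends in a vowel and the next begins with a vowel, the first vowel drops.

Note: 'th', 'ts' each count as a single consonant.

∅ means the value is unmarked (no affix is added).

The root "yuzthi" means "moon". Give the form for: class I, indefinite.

yuzthitsth

Attach definiteness indefinite -its (after vowel 'i') → yuzthiits.
Attach noun class class I -th → yuzthiitsth.
Apply vowel deletion: yuzthiitsth → yuzthitsth.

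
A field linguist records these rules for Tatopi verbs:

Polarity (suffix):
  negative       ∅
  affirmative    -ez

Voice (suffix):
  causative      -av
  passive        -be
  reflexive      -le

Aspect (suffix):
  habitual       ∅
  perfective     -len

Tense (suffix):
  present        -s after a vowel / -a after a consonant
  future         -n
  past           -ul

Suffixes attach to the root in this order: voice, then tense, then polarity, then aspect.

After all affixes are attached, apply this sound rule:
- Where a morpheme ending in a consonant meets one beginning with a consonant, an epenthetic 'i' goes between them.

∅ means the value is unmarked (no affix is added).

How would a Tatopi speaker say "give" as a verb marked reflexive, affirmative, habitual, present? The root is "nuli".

Attach voice reflexive -le → nulile.
Attach tense present -s (after vowel 'e') → nuliles.
Attach polarity affirmative -ez → nulilesez.
aspect = habitual: zero marking, form stays nulilesez.
Epenthesis: no change.

nulilesez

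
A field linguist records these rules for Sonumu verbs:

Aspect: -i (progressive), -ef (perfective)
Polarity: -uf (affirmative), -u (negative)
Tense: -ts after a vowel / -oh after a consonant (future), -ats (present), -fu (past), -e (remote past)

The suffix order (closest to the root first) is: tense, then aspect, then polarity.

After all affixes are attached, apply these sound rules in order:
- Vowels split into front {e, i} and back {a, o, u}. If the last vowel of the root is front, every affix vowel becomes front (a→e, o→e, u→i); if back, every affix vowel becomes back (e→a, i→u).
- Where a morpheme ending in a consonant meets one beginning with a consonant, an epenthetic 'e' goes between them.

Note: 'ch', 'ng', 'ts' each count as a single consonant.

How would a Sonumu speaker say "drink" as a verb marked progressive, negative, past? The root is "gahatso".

gahatsofuuu

Attach tense past -fu → gahatsofu.
Attach aspect progressive -i → gahatsofui.
Attach polarity negative -u → gahatsofuiu.
Apply vowel harmony: gahatsofuiu → gahatsofuuu.
Epenthesis: no change.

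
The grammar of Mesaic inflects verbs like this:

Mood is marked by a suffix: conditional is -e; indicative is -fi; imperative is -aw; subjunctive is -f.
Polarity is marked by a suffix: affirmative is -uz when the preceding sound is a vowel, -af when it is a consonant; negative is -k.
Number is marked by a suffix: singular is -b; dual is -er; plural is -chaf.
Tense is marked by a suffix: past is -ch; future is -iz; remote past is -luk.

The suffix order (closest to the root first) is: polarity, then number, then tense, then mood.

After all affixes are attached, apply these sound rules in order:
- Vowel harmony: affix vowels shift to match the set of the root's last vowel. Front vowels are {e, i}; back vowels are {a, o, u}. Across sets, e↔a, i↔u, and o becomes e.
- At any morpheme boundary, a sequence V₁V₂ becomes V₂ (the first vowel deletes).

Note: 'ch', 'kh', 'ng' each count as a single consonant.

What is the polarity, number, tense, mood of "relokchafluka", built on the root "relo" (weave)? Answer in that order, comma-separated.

negative, plural, remote past, conditional

Segment: relo-k-chaf-luk-e.
polarity: -k → negative.
number: -chaf → plural.
tense: -luk → remote past.
mood: -e → conditional.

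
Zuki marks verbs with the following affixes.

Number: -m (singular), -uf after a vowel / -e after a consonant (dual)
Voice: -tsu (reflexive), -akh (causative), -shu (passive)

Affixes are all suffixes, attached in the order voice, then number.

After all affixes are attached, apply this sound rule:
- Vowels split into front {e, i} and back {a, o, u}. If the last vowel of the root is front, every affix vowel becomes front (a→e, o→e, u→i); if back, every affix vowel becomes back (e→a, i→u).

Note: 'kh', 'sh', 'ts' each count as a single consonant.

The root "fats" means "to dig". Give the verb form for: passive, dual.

fatsshuuf

Attach voice passive -shu → fatsshu.
Attach number dual -uf (after vowel 'u') → fatsshuuf.
Vowel harmony: no change.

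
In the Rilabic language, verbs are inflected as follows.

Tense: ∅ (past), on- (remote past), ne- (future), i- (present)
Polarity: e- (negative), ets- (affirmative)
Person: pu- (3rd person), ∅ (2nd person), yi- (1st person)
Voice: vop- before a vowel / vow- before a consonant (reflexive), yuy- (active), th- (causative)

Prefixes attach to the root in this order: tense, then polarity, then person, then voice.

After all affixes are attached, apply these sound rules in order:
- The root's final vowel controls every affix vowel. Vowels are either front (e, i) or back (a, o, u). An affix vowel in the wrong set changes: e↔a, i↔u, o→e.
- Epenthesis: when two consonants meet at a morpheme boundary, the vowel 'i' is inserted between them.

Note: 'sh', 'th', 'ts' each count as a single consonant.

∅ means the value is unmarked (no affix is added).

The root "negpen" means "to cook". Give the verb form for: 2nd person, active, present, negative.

Attach tense present i- → inegpen.
Attach polarity negative e- → einegpen.
person = 2nd person: zero marking, form stays einegpen.
Attach voice active yuy- → yuyeinegpen.
Apply vowel harmony: yuyeinegpen → yiyeinegpen.
Epenthesis: no change.

yiyeinegpen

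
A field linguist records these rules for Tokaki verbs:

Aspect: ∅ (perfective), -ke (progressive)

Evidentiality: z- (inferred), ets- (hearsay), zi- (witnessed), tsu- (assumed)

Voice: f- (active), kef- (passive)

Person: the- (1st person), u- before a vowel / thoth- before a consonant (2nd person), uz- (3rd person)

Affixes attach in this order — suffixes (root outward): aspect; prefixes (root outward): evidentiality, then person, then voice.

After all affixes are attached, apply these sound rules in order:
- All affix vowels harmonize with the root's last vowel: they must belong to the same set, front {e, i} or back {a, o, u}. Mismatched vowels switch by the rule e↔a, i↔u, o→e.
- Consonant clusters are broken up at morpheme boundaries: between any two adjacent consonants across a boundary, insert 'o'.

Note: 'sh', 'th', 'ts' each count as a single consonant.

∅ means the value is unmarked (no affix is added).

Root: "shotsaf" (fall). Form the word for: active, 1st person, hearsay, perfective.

fothaatsoshotsaf

Attach evidentiality hearsay ets- → etsshotsaf.
Attach person 1st person the- → theetsshotsaf.
Attach voice active f- → ftheetsshotsaf.
aspect = perfective: zero marking, form stays ftheetsshotsaf.
Apply vowel harmony: ftheetsshotsaf → fthaatsshotsaf.
Apply epenthesis: fthaatsshotsaf → fothaatsoshotsaf.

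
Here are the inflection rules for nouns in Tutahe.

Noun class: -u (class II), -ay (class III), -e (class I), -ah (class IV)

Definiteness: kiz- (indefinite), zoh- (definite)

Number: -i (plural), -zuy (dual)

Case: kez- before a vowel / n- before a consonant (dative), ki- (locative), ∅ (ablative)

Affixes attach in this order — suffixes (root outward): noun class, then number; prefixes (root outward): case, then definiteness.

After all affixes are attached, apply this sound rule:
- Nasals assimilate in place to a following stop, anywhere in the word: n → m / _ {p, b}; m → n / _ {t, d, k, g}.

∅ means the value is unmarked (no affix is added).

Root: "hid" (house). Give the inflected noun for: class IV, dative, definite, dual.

zohnhidahzuy

Attach case dative n- (before consonant 'h') → nhid.
Attach noun class class IV -ah → nhidah.
Attach number dual -zuy → nhidahzuy.
Attach definiteness definite zoh- → zohnhidahzuy.
Nasal assimilation: no change.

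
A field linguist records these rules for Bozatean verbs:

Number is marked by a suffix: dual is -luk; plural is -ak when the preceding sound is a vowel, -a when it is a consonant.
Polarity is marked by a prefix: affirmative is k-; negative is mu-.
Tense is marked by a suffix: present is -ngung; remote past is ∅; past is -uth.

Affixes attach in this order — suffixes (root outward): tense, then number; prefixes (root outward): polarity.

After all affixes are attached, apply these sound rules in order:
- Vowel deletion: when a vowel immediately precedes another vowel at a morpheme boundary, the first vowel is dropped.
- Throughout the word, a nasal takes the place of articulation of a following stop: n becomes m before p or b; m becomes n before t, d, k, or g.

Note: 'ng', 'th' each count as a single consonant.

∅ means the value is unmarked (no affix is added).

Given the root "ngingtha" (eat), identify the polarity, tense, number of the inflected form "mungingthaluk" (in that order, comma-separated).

Segment: mu-ngingtha-luk.
polarity: mu- → negative.
tense: ∅ → remote past.
number: -luk → dual.

negative, remote past, dual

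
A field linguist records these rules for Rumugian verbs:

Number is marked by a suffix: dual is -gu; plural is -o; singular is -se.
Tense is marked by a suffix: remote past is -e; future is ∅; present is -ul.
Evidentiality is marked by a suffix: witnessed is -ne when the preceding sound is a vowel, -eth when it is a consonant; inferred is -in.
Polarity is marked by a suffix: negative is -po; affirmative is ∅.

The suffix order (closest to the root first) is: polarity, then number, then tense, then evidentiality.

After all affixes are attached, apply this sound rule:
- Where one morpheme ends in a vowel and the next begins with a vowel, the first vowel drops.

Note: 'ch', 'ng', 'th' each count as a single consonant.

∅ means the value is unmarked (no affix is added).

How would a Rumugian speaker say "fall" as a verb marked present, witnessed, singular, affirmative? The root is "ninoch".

ninochsuleth

polarity = affirmative: zero marking, form stays ninoch.
Attach number singular -se → ninochse.
Attach tense present -ul → ninochseul.
Attach evidentiality witnessed -eth (after consonant 'l') → ninochseuleth.
Apply vowel deletion: ninochseuleth → ninochsuleth.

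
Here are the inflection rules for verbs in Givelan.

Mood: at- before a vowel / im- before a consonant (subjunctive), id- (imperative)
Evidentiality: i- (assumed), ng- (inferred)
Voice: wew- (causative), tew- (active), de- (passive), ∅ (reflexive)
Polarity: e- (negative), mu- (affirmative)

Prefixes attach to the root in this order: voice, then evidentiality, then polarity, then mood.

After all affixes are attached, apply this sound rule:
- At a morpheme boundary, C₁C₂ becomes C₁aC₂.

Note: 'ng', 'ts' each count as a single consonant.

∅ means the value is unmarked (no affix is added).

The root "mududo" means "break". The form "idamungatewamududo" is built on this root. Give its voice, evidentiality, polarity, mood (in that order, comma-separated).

Segment: id-mu-ng-tew-mududo.
voice: tew- → active.
evidentiality: ng- → inferred.
polarity: mu- → affirmative.
mood: id- → imperative.

active, inferred, affirmative, imperative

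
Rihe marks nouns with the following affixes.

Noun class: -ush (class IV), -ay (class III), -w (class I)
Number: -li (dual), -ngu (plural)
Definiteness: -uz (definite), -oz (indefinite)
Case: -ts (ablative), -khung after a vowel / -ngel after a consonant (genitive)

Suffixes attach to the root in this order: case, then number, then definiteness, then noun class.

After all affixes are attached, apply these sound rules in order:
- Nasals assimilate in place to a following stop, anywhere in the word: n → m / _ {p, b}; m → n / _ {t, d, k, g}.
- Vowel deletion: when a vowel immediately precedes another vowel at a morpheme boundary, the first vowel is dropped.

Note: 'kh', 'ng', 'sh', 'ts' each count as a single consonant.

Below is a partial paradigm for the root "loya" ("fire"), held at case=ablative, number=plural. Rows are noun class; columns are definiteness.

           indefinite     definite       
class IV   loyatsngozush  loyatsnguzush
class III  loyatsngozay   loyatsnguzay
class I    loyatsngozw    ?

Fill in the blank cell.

Attach case ablative -ts → loyats.
Attach number plural -ngu → loyatsngu.
Attach definiteness definite -uz → loyatsnguuz.
Attach noun class class I -w → loyatsnguuzw.
Nasal assimilation: no change.
Apply vowel deletion: loyatsnguuzw → loyatsnguzw.

loyatsnguzw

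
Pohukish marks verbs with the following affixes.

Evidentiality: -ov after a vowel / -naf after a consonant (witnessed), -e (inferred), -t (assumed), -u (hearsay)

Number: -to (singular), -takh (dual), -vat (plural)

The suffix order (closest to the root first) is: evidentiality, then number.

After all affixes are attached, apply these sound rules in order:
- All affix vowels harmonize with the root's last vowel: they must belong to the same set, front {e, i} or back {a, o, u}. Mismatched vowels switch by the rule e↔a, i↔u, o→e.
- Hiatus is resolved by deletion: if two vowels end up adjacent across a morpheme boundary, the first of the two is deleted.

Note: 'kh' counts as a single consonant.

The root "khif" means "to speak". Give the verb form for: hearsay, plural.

Attach evidentiality hearsay -u → khifu.
Attach number plural -vat → khifuvat.
Apply vowel harmony: khifuvat → khifivet.
Vowel deletion: no change.

khifivet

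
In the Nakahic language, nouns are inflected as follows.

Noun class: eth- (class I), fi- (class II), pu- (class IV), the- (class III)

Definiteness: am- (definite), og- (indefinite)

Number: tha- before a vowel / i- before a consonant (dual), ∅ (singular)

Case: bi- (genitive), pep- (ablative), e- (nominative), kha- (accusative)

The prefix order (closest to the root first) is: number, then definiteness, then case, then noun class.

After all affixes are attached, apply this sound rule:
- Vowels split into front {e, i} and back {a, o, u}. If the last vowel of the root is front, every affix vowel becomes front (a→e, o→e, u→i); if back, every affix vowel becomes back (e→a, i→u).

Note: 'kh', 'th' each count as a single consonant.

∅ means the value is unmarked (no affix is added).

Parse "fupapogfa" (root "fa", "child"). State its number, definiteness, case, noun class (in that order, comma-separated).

singular, indefinite, ablative, class II

Segment: fi-pep-og-fa.
number: ∅ → singular.
definiteness: og- → indefinite.
case: pep- → ablative.
noun class: fi- → class II.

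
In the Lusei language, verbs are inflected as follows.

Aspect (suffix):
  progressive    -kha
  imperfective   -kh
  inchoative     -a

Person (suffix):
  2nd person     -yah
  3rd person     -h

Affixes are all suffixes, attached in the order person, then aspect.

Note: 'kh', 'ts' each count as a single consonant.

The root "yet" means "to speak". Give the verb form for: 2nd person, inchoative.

Attach person 2nd person -yah → yetyah.
Attach aspect inchoative -a → yetyaha.

yetyaha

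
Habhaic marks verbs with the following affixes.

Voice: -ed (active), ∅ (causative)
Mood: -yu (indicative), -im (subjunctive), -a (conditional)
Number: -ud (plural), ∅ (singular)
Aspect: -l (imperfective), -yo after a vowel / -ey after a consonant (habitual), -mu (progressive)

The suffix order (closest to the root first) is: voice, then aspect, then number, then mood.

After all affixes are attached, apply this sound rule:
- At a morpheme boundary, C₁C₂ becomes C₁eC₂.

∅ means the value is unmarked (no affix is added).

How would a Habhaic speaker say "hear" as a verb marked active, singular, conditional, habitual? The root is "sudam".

sudamedeya

Attach voice active -ed → sudamed.
Attach aspect habitual -ey (after consonant 'd') → sudamedey.
number = singular: zero marking, form stays sudamedey.
Attach mood conditional -a → sudamedeya.
Epenthesis: no change.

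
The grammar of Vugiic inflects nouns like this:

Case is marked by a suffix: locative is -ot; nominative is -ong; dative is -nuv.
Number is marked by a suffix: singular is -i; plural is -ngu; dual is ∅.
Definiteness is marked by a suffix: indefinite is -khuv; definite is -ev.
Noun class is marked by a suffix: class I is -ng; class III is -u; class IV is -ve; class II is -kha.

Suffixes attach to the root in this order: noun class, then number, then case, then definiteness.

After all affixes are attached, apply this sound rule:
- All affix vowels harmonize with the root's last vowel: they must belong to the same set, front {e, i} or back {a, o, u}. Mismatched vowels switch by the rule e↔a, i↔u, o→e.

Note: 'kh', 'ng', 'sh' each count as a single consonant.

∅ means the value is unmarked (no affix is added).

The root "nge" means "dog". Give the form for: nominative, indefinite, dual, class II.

ngekheengkhiv

Attach noun class class II -kha → ngekha.
number = dual: zero marking, form stays ngekha.
Attach case nominative -ong → ngekhaong.
Attach definiteness indefinite -khuv → ngekhaongkhuv.
Apply vowel harmony: ngekhaongkhuv → ngekheengkhiv.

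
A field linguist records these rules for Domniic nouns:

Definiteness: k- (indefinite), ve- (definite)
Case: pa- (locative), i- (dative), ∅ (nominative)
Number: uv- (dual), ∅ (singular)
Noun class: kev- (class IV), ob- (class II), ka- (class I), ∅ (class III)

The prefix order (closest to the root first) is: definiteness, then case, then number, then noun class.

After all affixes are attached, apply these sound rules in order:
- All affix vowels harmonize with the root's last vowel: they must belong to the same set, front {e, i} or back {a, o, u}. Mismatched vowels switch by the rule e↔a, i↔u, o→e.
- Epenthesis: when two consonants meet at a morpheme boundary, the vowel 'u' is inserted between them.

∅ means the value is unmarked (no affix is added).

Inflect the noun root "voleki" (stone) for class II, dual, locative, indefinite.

Attach definiteness indefinite k- → kvoleki.
Attach case locative pa- → pakvoleki.
Attach number dual uv- → uvpakvoleki.
Attach noun class class II ob- → obuvpakvoleki.
Apply vowel harmony: obuvpakvoleki → ebivpekvoleki.
Apply epenthesis: ebivpekvoleki → ebivupekuvoleki.

ebivupekuvoleki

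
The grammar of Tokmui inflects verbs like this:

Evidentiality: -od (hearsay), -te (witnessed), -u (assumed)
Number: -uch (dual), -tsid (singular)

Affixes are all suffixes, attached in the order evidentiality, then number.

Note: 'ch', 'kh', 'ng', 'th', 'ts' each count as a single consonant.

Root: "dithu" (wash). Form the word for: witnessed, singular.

dithutetsid

Attach evidentiality witnessed -te → dithute.
Attach number singular -tsid → dithutetsid.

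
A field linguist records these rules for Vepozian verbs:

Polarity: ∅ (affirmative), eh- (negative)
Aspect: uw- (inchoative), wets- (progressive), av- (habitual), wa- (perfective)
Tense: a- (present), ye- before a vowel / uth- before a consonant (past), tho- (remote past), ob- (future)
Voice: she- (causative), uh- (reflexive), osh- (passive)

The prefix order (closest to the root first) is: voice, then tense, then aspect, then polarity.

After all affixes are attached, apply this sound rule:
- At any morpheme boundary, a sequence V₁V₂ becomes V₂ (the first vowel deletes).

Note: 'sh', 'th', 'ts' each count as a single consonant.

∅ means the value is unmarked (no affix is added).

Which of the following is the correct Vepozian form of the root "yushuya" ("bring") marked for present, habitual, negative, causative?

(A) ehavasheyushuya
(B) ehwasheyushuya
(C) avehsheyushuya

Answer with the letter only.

Attach voice causative she- → sheyushuya.
Attach tense present a- → asheyushuya.
Attach aspect habitual av- → avasheyushuya.
Attach polarity negative eh- → ehavasheyushuya.
Vowel deletion: no change.
So the correct form is ehavasheyushuya, option (A).
(B) ehwasheyushuya is wrong: it uses perfective instead of habitual for aspect.
(C) avehsheyushuya is wrong: it has the affixes in the wrong order.

A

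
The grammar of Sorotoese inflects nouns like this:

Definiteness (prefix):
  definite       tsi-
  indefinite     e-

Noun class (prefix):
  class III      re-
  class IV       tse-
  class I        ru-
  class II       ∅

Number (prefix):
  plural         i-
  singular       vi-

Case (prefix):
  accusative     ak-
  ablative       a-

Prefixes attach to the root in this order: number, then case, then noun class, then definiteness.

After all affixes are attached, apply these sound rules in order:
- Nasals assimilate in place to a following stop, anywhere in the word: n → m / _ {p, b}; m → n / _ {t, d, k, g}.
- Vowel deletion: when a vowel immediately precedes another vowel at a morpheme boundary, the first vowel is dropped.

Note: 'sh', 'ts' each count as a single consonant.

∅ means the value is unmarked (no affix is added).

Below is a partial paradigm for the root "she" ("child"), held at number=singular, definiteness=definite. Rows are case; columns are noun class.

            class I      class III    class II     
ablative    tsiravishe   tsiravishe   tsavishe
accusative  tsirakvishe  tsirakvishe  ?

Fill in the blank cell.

Attach number singular vi- → vishe.
Attach case accusative ak- → akvishe.
noun class = class II: zero marking, form stays akvishe.
Attach definiteness definite tsi- → tsiakvishe.
Nasal assimilation: no change.
Apply vowel deletion: tsiakvishe → tsakvishe.

tsakvishe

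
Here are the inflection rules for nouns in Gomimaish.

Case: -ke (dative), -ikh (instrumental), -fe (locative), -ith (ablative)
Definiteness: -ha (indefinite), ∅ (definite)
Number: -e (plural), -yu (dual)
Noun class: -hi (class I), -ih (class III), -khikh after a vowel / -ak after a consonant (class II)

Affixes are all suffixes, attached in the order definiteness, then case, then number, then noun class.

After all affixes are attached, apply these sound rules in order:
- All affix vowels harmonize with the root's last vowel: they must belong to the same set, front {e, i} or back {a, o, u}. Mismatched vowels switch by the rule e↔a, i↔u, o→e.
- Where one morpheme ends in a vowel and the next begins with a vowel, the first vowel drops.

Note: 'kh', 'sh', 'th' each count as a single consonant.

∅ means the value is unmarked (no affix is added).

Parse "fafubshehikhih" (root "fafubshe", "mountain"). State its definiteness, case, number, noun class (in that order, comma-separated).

Segment: fafubshe-ha-ikh-e-ih.
definiteness: -ha → indefinite.
case: -ikh → instrumental.
number: -e → plural.
noun class: -ih → class III.

indefinite, instrumental, plural, class III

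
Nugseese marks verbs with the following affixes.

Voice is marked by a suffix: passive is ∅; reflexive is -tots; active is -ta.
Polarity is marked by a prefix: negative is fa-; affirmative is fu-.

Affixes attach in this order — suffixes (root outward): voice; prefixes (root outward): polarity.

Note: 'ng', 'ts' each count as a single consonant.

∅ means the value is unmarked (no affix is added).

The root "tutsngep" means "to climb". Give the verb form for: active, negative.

fatutsngepta

Attach polarity negative fa- → fatutsngep.
Attach voice active -ta → fatutsngepta.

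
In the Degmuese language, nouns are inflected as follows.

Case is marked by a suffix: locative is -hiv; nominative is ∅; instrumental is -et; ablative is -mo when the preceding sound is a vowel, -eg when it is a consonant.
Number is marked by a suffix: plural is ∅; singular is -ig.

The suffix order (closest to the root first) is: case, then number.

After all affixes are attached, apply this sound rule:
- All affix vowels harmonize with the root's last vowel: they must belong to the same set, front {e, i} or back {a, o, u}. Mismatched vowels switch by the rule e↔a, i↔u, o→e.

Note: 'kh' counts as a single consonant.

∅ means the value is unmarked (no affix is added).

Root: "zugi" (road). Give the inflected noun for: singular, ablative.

zugimeig

Attach case ablative -mo (after vowel 'i') → zugimo.
Attach number singular -ig → zugimoig.
Apply vowel harmony: zugimoig → zugimeig.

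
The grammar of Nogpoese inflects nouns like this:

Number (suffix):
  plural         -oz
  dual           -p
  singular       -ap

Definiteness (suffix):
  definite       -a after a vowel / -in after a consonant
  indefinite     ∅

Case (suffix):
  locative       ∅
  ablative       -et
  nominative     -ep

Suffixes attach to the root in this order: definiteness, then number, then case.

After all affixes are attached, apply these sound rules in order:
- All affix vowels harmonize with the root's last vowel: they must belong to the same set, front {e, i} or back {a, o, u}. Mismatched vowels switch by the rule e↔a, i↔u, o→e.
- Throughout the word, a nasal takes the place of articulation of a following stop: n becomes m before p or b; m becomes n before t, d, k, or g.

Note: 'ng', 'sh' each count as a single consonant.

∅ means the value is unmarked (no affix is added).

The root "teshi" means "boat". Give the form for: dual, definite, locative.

Attach definiteness definite -a (after vowel 'i') → teshia.
Attach number dual -p → teshiap.
case = locative: zero marking, form stays teshiap.
Apply vowel harmony: teshiap → teshiep.
Nasal assimilation: no change.

teshiep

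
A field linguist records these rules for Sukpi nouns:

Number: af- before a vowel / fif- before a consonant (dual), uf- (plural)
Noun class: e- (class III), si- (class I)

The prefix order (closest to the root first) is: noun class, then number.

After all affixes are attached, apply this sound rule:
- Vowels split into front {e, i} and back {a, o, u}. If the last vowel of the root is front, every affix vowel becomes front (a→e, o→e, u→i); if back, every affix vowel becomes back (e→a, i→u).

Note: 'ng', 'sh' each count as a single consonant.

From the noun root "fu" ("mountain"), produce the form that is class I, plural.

Attach noun class class I si- → sifu.
Attach number plural uf- → ufsifu.
Apply vowel harmony: ufsifu → ufsufu.

ufsufu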